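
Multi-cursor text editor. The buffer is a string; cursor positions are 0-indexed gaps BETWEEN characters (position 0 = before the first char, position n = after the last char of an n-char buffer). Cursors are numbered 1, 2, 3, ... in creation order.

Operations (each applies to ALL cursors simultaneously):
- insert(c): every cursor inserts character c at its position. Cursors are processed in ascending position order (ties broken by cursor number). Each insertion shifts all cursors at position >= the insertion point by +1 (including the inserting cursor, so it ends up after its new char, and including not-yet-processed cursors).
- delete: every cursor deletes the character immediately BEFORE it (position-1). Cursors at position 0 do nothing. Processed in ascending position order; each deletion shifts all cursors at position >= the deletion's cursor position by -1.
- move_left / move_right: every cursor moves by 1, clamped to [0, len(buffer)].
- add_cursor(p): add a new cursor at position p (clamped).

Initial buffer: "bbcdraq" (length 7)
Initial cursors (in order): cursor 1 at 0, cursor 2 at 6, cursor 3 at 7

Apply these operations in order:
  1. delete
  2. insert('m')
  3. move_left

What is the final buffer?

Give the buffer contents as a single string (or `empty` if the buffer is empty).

After op 1 (delete): buffer="bbcdr" (len 5), cursors c1@0 c2@5 c3@5, authorship .....
After op 2 (insert('m')): buffer="mbbcdrmm" (len 8), cursors c1@1 c2@8 c3@8, authorship 1.....23
After op 3 (move_left): buffer="mbbcdrmm" (len 8), cursors c1@0 c2@7 c3@7, authorship 1.....23

Answer: mbbcdrmm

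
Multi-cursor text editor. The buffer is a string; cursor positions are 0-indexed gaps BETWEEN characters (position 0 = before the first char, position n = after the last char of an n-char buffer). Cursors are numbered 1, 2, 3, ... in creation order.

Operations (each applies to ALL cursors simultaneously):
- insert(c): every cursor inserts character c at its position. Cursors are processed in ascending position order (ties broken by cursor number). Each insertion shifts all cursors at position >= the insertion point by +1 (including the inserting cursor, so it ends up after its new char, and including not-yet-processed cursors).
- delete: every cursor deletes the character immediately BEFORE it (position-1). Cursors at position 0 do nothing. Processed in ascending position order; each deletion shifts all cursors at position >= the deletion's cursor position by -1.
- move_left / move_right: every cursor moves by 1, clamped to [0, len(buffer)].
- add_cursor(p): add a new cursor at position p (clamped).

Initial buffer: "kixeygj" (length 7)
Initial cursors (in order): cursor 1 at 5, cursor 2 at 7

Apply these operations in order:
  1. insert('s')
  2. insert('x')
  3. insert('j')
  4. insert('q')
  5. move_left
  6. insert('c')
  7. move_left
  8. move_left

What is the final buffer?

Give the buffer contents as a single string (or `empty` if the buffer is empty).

After op 1 (insert('s')): buffer="kixeysgjs" (len 9), cursors c1@6 c2@9, authorship .....1..2
After op 2 (insert('x')): buffer="kixeysxgjsx" (len 11), cursors c1@7 c2@11, authorship .....11..22
After op 3 (insert('j')): buffer="kixeysxjgjsxj" (len 13), cursors c1@8 c2@13, authorship .....111..222
After op 4 (insert('q')): buffer="kixeysxjqgjsxjq" (len 15), cursors c1@9 c2@15, authorship .....1111..2222
After op 5 (move_left): buffer="kixeysxjqgjsxjq" (len 15), cursors c1@8 c2@14, authorship .....1111..2222
After op 6 (insert('c')): buffer="kixeysxjcqgjsxjcq" (len 17), cursors c1@9 c2@16, authorship .....11111..22222
After op 7 (move_left): buffer="kixeysxjcqgjsxjcq" (len 17), cursors c1@8 c2@15, authorship .....11111..22222
After op 8 (move_left): buffer="kixeysxjcqgjsxjcq" (len 17), cursors c1@7 c2@14, authorship .....11111..22222

Answer: kixeysxjcqgjsxjcq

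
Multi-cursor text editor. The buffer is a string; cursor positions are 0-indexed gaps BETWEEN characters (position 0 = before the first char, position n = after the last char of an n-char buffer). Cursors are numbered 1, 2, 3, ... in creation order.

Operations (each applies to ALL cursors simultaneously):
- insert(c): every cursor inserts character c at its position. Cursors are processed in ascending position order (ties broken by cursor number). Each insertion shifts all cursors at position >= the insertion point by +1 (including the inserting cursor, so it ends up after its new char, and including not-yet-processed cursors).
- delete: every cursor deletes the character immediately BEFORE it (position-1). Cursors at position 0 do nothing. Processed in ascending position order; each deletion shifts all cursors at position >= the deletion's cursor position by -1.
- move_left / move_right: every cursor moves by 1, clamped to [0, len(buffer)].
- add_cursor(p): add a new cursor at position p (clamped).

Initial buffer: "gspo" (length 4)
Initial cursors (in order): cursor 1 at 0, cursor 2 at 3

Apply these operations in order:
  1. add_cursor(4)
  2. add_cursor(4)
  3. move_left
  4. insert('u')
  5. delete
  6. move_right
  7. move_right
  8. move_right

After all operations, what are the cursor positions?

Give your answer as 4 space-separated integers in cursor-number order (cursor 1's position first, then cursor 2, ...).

Answer: 3 4 4 4

Derivation:
After op 1 (add_cursor(4)): buffer="gspo" (len 4), cursors c1@0 c2@3 c3@4, authorship ....
After op 2 (add_cursor(4)): buffer="gspo" (len 4), cursors c1@0 c2@3 c3@4 c4@4, authorship ....
After op 3 (move_left): buffer="gspo" (len 4), cursors c1@0 c2@2 c3@3 c4@3, authorship ....
After op 4 (insert('u')): buffer="ugsupuuo" (len 8), cursors c1@1 c2@4 c3@7 c4@7, authorship 1..2.34.
After op 5 (delete): buffer="gspo" (len 4), cursors c1@0 c2@2 c3@3 c4@3, authorship ....
After op 6 (move_right): buffer="gspo" (len 4), cursors c1@1 c2@3 c3@4 c4@4, authorship ....
After op 7 (move_right): buffer="gspo" (len 4), cursors c1@2 c2@4 c3@4 c4@4, authorship ....
After op 8 (move_right): buffer="gspo" (len 4), cursors c1@3 c2@4 c3@4 c4@4, authorship ....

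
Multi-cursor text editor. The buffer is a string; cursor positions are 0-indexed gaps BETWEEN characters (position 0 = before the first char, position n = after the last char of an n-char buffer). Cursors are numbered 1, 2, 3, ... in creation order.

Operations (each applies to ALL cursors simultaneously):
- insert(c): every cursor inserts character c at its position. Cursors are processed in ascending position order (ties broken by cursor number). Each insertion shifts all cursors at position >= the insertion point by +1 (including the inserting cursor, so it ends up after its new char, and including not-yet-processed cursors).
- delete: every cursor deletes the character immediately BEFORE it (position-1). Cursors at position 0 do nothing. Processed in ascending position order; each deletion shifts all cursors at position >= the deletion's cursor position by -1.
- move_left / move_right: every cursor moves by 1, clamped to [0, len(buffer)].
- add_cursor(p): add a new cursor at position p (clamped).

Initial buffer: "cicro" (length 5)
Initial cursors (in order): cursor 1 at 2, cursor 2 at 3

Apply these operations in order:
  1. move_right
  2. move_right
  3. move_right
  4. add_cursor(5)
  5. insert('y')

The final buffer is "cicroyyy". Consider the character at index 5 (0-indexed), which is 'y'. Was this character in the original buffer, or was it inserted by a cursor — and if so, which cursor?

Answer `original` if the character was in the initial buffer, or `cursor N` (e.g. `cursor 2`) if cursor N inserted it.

Answer: cursor 1

Derivation:
After op 1 (move_right): buffer="cicro" (len 5), cursors c1@3 c2@4, authorship .....
After op 2 (move_right): buffer="cicro" (len 5), cursors c1@4 c2@5, authorship .....
After op 3 (move_right): buffer="cicro" (len 5), cursors c1@5 c2@5, authorship .....
After op 4 (add_cursor(5)): buffer="cicro" (len 5), cursors c1@5 c2@5 c3@5, authorship .....
After op 5 (insert('y')): buffer="cicroyyy" (len 8), cursors c1@8 c2@8 c3@8, authorship .....123
Authorship (.=original, N=cursor N): . . . . . 1 2 3
Index 5: author = 1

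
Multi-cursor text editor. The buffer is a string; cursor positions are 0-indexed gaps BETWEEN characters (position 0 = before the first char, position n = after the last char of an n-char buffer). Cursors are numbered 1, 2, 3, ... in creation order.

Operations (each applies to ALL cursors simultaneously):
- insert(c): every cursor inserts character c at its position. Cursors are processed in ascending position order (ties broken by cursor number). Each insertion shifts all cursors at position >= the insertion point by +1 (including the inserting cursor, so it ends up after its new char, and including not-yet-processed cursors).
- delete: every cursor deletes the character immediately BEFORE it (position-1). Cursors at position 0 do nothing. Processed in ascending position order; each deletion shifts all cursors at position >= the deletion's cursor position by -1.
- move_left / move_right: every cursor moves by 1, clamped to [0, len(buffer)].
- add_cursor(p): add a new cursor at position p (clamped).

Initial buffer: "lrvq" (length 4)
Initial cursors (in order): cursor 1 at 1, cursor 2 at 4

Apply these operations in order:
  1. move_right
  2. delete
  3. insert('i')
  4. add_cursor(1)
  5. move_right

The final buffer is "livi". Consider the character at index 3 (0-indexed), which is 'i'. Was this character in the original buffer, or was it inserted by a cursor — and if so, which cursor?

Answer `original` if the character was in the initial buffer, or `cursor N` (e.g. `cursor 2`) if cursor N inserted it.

After op 1 (move_right): buffer="lrvq" (len 4), cursors c1@2 c2@4, authorship ....
After op 2 (delete): buffer="lv" (len 2), cursors c1@1 c2@2, authorship ..
After op 3 (insert('i')): buffer="livi" (len 4), cursors c1@2 c2@4, authorship .1.2
After op 4 (add_cursor(1)): buffer="livi" (len 4), cursors c3@1 c1@2 c2@4, authorship .1.2
After op 5 (move_right): buffer="livi" (len 4), cursors c3@2 c1@3 c2@4, authorship .1.2
Authorship (.=original, N=cursor N): . 1 . 2
Index 3: author = 2

Answer: cursor 2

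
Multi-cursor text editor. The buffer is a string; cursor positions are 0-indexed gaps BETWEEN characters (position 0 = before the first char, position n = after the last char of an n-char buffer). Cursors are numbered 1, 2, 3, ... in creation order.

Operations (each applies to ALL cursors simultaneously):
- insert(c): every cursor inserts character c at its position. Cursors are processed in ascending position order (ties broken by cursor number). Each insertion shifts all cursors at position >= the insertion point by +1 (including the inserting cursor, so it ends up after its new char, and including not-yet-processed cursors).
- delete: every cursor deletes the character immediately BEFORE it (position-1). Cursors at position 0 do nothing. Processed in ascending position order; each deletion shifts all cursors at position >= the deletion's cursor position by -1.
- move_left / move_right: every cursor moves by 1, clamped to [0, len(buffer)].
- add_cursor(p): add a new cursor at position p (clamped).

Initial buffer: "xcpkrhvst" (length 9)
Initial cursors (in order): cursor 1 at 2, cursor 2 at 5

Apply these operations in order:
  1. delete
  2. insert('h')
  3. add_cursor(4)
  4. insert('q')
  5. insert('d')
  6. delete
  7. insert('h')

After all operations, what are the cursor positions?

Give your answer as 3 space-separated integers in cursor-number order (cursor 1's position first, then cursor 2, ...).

Answer: 4 11 8

Derivation:
After op 1 (delete): buffer="xpkhvst" (len 7), cursors c1@1 c2@3, authorship .......
After op 2 (insert('h')): buffer="xhpkhhvst" (len 9), cursors c1@2 c2@5, authorship .1..2....
After op 3 (add_cursor(4)): buffer="xhpkhhvst" (len 9), cursors c1@2 c3@4 c2@5, authorship .1..2....
After op 4 (insert('q')): buffer="xhqpkqhqhvst" (len 12), cursors c1@3 c3@6 c2@8, authorship .11..322....
After op 5 (insert('d')): buffer="xhqdpkqdhqdhvst" (len 15), cursors c1@4 c3@8 c2@11, authorship .111..33222....
After op 6 (delete): buffer="xhqpkqhqhvst" (len 12), cursors c1@3 c3@6 c2@8, authorship .11..322....
After op 7 (insert('h')): buffer="xhqhpkqhhqhhvst" (len 15), cursors c1@4 c3@8 c2@11, authorship .111..33222....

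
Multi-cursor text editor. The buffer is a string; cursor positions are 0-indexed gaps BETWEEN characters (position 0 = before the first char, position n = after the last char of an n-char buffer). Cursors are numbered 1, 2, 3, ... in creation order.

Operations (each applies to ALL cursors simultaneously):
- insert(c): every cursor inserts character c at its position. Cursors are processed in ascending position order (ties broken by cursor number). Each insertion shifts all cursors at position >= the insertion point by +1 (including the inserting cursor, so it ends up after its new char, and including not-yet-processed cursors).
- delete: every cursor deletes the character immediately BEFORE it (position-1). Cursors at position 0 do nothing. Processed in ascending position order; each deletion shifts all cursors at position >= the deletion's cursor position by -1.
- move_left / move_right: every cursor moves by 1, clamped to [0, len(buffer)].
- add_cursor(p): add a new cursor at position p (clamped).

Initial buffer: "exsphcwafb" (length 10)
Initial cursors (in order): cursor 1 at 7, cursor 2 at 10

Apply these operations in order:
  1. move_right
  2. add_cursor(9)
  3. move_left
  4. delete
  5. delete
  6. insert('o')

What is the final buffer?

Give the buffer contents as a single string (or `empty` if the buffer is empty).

After op 1 (move_right): buffer="exsphcwafb" (len 10), cursors c1@8 c2@10, authorship ..........
After op 2 (add_cursor(9)): buffer="exsphcwafb" (len 10), cursors c1@8 c3@9 c2@10, authorship ..........
After op 3 (move_left): buffer="exsphcwafb" (len 10), cursors c1@7 c3@8 c2@9, authorship ..........
After op 4 (delete): buffer="exsphcb" (len 7), cursors c1@6 c2@6 c3@6, authorship .......
After op 5 (delete): buffer="exsb" (len 4), cursors c1@3 c2@3 c3@3, authorship ....
After op 6 (insert('o')): buffer="exsooob" (len 7), cursors c1@6 c2@6 c3@6, authorship ...123.

Answer: exsooob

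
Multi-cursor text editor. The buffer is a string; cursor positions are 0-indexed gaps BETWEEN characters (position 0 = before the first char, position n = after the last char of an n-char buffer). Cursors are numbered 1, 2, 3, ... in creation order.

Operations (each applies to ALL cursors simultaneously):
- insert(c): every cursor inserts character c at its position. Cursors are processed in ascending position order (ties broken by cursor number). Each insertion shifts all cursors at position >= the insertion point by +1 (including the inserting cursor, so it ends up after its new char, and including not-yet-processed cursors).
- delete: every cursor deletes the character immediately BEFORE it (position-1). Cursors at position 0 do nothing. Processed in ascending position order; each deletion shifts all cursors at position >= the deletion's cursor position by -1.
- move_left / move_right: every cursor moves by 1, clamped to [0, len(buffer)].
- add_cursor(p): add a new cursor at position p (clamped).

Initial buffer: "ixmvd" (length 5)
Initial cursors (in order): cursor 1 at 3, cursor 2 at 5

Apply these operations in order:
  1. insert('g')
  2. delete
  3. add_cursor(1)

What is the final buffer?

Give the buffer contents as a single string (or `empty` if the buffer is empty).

After op 1 (insert('g')): buffer="ixmgvdg" (len 7), cursors c1@4 c2@7, authorship ...1..2
After op 2 (delete): buffer="ixmvd" (len 5), cursors c1@3 c2@5, authorship .....
After op 3 (add_cursor(1)): buffer="ixmvd" (len 5), cursors c3@1 c1@3 c2@5, authorship .....

Answer: ixmvd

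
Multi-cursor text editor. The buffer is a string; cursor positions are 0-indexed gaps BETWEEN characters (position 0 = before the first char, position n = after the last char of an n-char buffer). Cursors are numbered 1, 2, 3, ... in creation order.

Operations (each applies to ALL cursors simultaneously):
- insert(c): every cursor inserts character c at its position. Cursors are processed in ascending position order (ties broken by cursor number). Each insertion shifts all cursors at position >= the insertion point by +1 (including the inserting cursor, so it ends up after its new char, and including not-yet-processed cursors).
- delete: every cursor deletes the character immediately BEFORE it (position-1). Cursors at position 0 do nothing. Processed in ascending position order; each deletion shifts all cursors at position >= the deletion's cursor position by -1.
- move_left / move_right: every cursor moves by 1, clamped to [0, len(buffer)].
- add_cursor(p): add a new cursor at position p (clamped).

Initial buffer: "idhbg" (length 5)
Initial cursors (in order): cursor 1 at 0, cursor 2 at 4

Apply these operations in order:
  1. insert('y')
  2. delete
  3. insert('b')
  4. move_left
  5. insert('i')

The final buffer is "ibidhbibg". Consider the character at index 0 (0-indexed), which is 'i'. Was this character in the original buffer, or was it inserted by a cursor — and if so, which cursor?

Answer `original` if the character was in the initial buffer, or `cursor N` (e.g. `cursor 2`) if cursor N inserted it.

Answer: cursor 1

Derivation:
After op 1 (insert('y')): buffer="yidhbyg" (len 7), cursors c1@1 c2@6, authorship 1....2.
After op 2 (delete): buffer="idhbg" (len 5), cursors c1@0 c2@4, authorship .....
After op 3 (insert('b')): buffer="bidhbbg" (len 7), cursors c1@1 c2@6, authorship 1....2.
After op 4 (move_left): buffer="bidhbbg" (len 7), cursors c1@0 c2@5, authorship 1....2.
After op 5 (insert('i')): buffer="ibidhbibg" (len 9), cursors c1@1 c2@7, authorship 11....22.
Authorship (.=original, N=cursor N): 1 1 . . . . 2 2 .
Index 0: author = 1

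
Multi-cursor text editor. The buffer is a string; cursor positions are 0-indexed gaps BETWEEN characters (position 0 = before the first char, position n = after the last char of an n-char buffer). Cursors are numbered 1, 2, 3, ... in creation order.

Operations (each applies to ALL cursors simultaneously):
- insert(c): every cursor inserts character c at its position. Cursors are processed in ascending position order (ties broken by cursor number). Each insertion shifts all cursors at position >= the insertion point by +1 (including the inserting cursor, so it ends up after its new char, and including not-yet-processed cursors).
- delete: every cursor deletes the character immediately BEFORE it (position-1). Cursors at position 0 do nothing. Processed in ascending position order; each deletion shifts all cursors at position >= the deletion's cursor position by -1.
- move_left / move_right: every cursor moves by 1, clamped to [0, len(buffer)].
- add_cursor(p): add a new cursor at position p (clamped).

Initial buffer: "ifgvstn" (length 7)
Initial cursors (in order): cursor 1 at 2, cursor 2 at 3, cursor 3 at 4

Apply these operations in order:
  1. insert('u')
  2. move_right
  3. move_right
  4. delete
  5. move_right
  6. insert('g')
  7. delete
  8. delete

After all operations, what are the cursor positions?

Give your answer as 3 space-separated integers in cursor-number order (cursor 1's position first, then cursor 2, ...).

Answer: 4 4 4

Derivation:
After op 1 (insert('u')): buffer="ifuguvustn" (len 10), cursors c1@3 c2@5 c3@7, authorship ..1.2.3...
After op 2 (move_right): buffer="ifuguvustn" (len 10), cursors c1@4 c2@6 c3@8, authorship ..1.2.3...
After op 3 (move_right): buffer="ifuguvustn" (len 10), cursors c1@5 c2@7 c3@9, authorship ..1.2.3...
After op 4 (delete): buffer="ifugvsn" (len 7), cursors c1@4 c2@5 c3@6, authorship ..1....
After op 5 (move_right): buffer="ifugvsn" (len 7), cursors c1@5 c2@6 c3@7, authorship ..1....
After op 6 (insert('g')): buffer="ifugvgsgng" (len 10), cursors c1@6 c2@8 c3@10, authorship ..1..1.2.3
After op 7 (delete): buffer="ifugvsn" (len 7), cursors c1@5 c2@6 c3@7, authorship ..1....
After op 8 (delete): buffer="ifug" (len 4), cursors c1@4 c2@4 c3@4, authorship ..1.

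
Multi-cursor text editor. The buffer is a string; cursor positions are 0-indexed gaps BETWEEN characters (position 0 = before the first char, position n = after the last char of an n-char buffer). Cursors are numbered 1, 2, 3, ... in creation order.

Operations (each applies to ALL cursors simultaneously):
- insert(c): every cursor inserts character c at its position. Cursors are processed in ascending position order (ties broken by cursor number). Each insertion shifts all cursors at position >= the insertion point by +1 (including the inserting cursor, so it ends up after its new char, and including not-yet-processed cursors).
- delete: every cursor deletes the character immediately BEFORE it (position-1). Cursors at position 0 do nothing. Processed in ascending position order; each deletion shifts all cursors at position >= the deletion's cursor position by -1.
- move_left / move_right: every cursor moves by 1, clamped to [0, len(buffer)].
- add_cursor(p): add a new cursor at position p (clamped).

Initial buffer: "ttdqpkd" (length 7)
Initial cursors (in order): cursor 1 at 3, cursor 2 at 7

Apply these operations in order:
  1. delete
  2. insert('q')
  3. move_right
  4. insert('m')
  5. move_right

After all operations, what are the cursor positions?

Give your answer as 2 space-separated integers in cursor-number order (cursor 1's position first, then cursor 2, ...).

Answer: 6 9

Derivation:
After op 1 (delete): buffer="ttqpk" (len 5), cursors c1@2 c2@5, authorship .....
After op 2 (insert('q')): buffer="ttqqpkq" (len 7), cursors c1@3 c2@7, authorship ..1...2
After op 3 (move_right): buffer="ttqqpkq" (len 7), cursors c1@4 c2@7, authorship ..1...2
After op 4 (insert('m')): buffer="ttqqmpkqm" (len 9), cursors c1@5 c2@9, authorship ..1.1..22
After op 5 (move_right): buffer="ttqqmpkqm" (len 9), cursors c1@6 c2@9, authorship ..1.1..22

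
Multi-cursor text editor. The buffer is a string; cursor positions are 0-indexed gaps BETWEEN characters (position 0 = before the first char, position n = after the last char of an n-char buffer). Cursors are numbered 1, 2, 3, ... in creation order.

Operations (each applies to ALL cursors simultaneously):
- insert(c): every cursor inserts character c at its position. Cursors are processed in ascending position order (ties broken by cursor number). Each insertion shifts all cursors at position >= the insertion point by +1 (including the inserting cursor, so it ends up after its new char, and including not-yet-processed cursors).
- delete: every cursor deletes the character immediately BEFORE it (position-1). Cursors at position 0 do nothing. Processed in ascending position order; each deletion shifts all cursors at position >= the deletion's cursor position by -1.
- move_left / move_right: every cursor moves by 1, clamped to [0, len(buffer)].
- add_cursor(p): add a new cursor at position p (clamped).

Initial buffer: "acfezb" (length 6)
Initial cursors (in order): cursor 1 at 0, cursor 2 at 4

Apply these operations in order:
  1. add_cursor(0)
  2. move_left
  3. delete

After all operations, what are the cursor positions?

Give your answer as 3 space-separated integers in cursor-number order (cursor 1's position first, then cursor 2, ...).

Answer: 0 2 0

Derivation:
After op 1 (add_cursor(0)): buffer="acfezb" (len 6), cursors c1@0 c3@0 c2@4, authorship ......
After op 2 (move_left): buffer="acfezb" (len 6), cursors c1@0 c3@0 c2@3, authorship ......
After op 3 (delete): buffer="acezb" (len 5), cursors c1@0 c3@0 c2@2, authorship .....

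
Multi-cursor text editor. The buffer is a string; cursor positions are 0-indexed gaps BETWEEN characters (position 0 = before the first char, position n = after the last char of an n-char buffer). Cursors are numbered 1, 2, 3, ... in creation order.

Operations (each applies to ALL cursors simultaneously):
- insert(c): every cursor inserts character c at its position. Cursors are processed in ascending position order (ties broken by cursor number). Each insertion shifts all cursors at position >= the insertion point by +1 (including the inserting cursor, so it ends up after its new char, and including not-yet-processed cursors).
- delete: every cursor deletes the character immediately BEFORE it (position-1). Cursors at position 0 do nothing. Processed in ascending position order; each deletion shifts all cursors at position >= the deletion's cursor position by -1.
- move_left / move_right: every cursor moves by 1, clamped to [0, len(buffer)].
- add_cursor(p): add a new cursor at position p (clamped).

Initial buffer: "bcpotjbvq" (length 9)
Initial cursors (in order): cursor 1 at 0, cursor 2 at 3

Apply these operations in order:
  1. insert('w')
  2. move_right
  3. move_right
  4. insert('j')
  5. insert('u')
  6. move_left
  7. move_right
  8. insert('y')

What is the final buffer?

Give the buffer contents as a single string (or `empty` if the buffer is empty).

Answer: wbcjuypwotjuyjbvq

Derivation:
After op 1 (insert('w')): buffer="wbcpwotjbvq" (len 11), cursors c1@1 c2@5, authorship 1...2......
After op 2 (move_right): buffer="wbcpwotjbvq" (len 11), cursors c1@2 c2@6, authorship 1...2......
After op 3 (move_right): buffer="wbcpwotjbvq" (len 11), cursors c1@3 c2@7, authorship 1...2......
After op 4 (insert('j')): buffer="wbcjpwotjjbvq" (len 13), cursors c1@4 c2@9, authorship 1..1.2..2....
After op 5 (insert('u')): buffer="wbcjupwotjujbvq" (len 15), cursors c1@5 c2@11, authorship 1..11.2..22....
After op 6 (move_left): buffer="wbcjupwotjujbvq" (len 15), cursors c1@4 c2@10, authorship 1..11.2..22....
After op 7 (move_right): buffer="wbcjupwotjujbvq" (len 15), cursors c1@5 c2@11, authorship 1..11.2..22....
After op 8 (insert('y')): buffer="wbcjuypwotjuyjbvq" (len 17), cursors c1@6 c2@13, authorship 1..111.2..222....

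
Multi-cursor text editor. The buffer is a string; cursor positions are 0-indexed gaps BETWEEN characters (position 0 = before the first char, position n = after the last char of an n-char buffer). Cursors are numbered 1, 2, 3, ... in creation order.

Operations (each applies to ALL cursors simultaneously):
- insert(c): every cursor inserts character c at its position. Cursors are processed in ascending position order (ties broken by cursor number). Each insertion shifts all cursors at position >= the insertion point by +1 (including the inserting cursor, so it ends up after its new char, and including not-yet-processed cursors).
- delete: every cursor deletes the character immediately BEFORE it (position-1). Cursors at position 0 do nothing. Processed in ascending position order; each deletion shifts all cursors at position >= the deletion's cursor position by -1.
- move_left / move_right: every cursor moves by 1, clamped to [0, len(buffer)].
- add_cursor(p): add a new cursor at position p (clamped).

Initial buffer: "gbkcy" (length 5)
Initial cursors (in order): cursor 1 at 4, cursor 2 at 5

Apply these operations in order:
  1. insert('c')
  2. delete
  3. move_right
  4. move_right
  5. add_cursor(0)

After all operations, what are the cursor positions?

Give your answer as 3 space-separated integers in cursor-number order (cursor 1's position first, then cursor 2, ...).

Answer: 5 5 0

Derivation:
After op 1 (insert('c')): buffer="gbkccyc" (len 7), cursors c1@5 c2@7, authorship ....1.2
After op 2 (delete): buffer="gbkcy" (len 5), cursors c1@4 c2@5, authorship .....
After op 3 (move_right): buffer="gbkcy" (len 5), cursors c1@5 c2@5, authorship .....
After op 4 (move_right): buffer="gbkcy" (len 5), cursors c1@5 c2@5, authorship .....
After op 5 (add_cursor(0)): buffer="gbkcy" (len 5), cursors c3@0 c1@5 c2@5, authorship .....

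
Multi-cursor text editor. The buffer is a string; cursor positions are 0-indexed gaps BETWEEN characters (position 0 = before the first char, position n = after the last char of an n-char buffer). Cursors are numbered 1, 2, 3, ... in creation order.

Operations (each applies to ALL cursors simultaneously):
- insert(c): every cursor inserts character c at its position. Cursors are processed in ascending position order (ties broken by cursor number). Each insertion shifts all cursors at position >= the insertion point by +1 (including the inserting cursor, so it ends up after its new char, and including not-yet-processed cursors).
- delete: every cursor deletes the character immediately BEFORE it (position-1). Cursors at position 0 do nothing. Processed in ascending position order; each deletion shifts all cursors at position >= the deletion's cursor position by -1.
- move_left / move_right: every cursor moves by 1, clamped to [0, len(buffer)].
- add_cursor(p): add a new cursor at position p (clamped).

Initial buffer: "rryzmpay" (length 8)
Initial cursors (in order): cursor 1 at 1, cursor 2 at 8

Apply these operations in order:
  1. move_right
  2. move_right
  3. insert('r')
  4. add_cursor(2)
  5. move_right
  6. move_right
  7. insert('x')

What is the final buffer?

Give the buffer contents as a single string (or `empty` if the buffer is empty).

After op 1 (move_right): buffer="rryzmpay" (len 8), cursors c1@2 c2@8, authorship ........
After op 2 (move_right): buffer="rryzmpay" (len 8), cursors c1@3 c2@8, authorship ........
After op 3 (insert('r')): buffer="rryrzmpayr" (len 10), cursors c1@4 c2@10, authorship ...1.....2
After op 4 (add_cursor(2)): buffer="rryrzmpayr" (len 10), cursors c3@2 c1@4 c2@10, authorship ...1.....2
After op 5 (move_right): buffer="rryrzmpayr" (len 10), cursors c3@3 c1@5 c2@10, authorship ...1.....2
After op 6 (move_right): buffer="rryrzmpayr" (len 10), cursors c3@4 c1@6 c2@10, authorship ...1.....2
After op 7 (insert('x')): buffer="rryrxzmxpayrx" (len 13), cursors c3@5 c1@8 c2@13, authorship ...13..1...22

Answer: rryrxzmxpayrx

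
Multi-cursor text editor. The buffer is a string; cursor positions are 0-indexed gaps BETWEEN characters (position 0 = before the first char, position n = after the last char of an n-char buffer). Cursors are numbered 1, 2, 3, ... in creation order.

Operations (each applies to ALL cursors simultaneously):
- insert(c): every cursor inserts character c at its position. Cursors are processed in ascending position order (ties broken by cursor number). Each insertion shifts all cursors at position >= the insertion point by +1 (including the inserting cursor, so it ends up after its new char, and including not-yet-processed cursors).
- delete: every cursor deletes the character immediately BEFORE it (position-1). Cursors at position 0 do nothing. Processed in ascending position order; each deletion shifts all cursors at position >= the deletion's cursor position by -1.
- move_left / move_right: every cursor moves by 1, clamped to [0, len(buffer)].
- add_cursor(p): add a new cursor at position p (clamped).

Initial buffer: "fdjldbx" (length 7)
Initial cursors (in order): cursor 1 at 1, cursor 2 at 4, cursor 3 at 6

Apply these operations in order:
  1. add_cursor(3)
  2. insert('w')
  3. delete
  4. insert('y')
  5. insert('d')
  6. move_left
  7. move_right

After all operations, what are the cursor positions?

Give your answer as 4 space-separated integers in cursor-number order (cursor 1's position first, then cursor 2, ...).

After op 1 (add_cursor(3)): buffer="fdjldbx" (len 7), cursors c1@1 c4@3 c2@4 c3@6, authorship .......
After op 2 (insert('w')): buffer="fwdjwlwdbwx" (len 11), cursors c1@2 c4@5 c2@7 c3@10, authorship .1..4.2..3.
After op 3 (delete): buffer="fdjldbx" (len 7), cursors c1@1 c4@3 c2@4 c3@6, authorship .......
After op 4 (insert('y')): buffer="fydjylydbyx" (len 11), cursors c1@2 c4@5 c2@7 c3@10, authorship .1..4.2..3.
After op 5 (insert('d')): buffer="fyddjydlyddbydx" (len 15), cursors c1@3 c4@7 c2@10 c3@14, authorship .11..44.22..33.
After op 6 (move_left): buffer="fyddjydlyddbydx" (len 15), cursors c1@2 c4@6 c2@9 c3@13, authorship .11..44.22..33.
After op 7 (move_right): buffer="fyddjydlyddbydx" (len 15), cursors c1@3 c4@7 c2@10 c3@14, authorship .11..44.22..33.

Answer: 3 10 14 7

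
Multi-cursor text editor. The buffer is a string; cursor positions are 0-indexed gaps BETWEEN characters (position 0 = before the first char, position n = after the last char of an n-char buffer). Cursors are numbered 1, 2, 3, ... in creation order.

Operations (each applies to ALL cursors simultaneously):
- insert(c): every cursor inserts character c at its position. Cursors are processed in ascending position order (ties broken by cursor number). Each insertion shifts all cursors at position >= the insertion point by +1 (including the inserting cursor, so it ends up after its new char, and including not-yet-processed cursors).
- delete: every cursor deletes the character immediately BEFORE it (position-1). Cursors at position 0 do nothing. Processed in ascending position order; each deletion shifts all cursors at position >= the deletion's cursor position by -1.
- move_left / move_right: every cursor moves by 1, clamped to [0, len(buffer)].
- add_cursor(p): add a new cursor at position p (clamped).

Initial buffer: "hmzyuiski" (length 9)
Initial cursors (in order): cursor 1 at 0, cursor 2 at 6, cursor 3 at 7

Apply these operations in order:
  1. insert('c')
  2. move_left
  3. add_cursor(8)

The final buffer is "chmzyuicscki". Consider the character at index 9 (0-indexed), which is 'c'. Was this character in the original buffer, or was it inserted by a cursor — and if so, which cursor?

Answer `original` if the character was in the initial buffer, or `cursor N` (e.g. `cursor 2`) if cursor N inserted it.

After op 1 (insert('c')): buffer="chmzyuicscki" (len 12), cursors c1@1 c2@8 c3@10, authorship 1......2.3..
After op 2 (move_left): buffer="chmzyuicscki" (len 12), cursors c1@0 c2@7 c3@9, authorship 1......2.3..
After op 3 (add_cursor(8)): buffer="chmzyuicscki" (len 12), cursors c1@0 c2@7 c4@8 c3@9, authorship 1......2.3..
Authorship (.=original, N=cursor N): 1 . . . . . . 2 . 3 . .
Index 9: author = 3

Answer: cursor 3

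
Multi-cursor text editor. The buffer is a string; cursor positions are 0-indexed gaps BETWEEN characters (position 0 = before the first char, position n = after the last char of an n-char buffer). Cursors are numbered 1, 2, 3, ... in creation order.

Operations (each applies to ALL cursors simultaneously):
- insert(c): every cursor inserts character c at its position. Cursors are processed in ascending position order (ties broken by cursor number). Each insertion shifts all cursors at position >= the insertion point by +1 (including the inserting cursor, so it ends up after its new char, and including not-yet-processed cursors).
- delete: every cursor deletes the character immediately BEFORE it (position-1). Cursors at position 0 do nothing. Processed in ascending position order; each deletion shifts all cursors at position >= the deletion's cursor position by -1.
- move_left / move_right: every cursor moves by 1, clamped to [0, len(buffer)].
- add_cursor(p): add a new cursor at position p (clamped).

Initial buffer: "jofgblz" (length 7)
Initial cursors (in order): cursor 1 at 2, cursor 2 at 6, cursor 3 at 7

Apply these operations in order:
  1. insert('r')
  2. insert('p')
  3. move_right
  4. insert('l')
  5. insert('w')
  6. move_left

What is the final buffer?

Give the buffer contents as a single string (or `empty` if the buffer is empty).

After op 1 (insert('r')): buffer="jorfgblrzr" (len 10), cursors c1@3 c2@8 c3@10, authorship ..1....2.3
After op 2 (insert('p')): buffer="jorpfgblrpzrp" (len 13), cursors c1@4 c2@10 c3@13, authorship ..11....22.33
After op 3 (move_right): buffer="jorpfgblrpzrp" (len 13), cursors c1@5 c2@11 c3@13, authorship ..11....22.33
After op 4 (insert('l')): buffer="jorpflgblrpzlrpl" (len 16), cursors c1@6 c2@13 c3@16, authorship ..11.1...22.2333
After op 5 (insert('w')): buffer="jorpflwgblrpzlwrplw" (len 19), cursors c1@7 c2@15 c3@19, authorship ..11.11...22.223333
After op 6 (move_left): buffer="jorpflwgblrpzlwrplw" (len 19), cursors c1@6 c2@14 c3@18, authorship ..11.11...22.223333

Answer: jorpflwgblrpzlwrplw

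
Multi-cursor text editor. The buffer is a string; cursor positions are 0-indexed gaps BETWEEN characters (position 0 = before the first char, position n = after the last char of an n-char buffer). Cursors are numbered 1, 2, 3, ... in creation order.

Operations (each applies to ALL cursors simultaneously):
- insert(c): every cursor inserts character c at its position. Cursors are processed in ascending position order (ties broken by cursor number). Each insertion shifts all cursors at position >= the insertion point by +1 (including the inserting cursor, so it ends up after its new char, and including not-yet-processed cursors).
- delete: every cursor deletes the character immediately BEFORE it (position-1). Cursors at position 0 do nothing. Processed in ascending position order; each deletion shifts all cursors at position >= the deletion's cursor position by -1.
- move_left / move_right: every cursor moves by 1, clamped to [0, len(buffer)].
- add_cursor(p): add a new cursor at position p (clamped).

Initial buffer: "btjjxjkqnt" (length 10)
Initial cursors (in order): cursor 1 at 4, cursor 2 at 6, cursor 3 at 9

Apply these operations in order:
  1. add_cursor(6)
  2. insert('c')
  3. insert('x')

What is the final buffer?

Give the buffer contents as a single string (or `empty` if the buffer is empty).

After op 1 (add_cursor(6)): buffer="btjjxjkqnt" (len 10), cursors c1@4 c2@6 c4@6 c3@9, authorship ..........
After op 2 (insert('c')): buffer="btjjcxjcckqnct" (len 14), cursors c1@5 c2@9 c4@9 c3@13, authorship ....1..24...3.
After op 3 (insert('x')): buffer="btjjcxxjccxxkqncxt" (len 18), cursors c1@6 c2@12 c4@12 c3@17, authorship ....11..2424...33.

Answer: btjjcxxjccxxkqncxt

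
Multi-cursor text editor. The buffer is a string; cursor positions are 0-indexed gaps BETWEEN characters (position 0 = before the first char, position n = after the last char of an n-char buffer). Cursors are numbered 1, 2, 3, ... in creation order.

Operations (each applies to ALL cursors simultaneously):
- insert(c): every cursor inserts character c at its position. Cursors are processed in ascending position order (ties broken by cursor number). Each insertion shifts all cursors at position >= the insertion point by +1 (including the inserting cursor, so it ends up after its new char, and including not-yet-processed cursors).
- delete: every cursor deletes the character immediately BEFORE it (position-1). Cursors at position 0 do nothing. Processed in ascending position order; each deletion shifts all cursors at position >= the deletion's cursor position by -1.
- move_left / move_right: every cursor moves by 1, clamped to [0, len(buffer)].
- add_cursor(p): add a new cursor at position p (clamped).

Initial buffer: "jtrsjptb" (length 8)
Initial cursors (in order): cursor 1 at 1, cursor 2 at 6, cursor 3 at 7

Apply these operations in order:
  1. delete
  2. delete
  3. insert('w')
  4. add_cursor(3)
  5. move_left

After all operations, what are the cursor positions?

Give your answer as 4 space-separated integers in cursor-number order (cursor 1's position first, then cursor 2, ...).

Answer: 0 4 4 2

Derivation:
After op 1 (delete): buffer="trsjb" (len 5), cursors c1@0 c2@4 c3@4, authorship .....
After op 2 (delete): buffer="trb" (len 3), cursors c1@0 c2@2 c3@2, authorship ...
After op 3 (insert('w')): buffer="wtrwwb" (len 6), cursors c1@1 c2@5 c3@5, authorship 1..23.
After op 4 (add_cursor(3)): buffer="wtrwwb" (len 6), cursors c1@1 c4@3 c2@5 c3@5, authorship 1..23.
After op 5 (move_left): buffer="wtrwwb" (len 6), cursors c1@0 c4@2 c2@4 c3@4, authorship 1..23.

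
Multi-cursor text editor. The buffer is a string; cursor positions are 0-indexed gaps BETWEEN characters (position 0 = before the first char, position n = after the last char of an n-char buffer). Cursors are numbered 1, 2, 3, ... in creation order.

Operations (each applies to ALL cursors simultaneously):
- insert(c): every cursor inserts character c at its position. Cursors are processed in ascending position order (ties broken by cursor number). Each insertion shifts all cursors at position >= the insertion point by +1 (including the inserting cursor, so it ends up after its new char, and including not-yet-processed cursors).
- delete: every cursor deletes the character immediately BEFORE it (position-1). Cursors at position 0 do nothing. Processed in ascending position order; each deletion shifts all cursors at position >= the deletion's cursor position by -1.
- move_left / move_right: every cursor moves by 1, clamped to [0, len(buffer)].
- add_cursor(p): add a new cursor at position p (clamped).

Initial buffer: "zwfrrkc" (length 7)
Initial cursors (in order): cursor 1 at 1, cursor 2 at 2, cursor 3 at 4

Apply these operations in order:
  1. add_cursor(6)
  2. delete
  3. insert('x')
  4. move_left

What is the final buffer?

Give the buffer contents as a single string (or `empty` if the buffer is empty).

After op 1 (add_cursor(6)): buffer="zwfrrkc" (len 7), cursors c1@1 c2@2 c3@4 c4@6, authorship .......
After op 2 (delete): buffer="frc" (len 3), cursors c1@0 c2@0 c3@1 c4@2, authorship ...
After op 3 (insert('x')): buffer="xxfxrxc" (len 7), cursors c1@2 c2@2 c3@4 c4@6, authorship 12.3.4.
After op 4 (move_left): buffer="xxfxrxc" (len 7), cursors c1@1 c2@1 c3@3 c4@5, authorship 12.3.4.

Answer: xxfxrxc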